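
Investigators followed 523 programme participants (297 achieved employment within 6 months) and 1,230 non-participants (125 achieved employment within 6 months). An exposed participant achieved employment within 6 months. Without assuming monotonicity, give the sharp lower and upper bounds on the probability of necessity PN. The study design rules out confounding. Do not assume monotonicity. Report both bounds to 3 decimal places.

p₁ = P(outcome | exposed) = 297/523 = 0.56788
p₀ = P(outcome | unexposed) = 125/1230 = 0.10163
Under exogeneity alone the bounds on PN are max{0,(p₁−p₀)/p₁} ≤ PN ≤ min{1,(1−p₀)/p₁}.
  lower = (p₁ − p₀)/p₁ = 0.46625 / 0.56788 ≈ 0.8210
  upper = min{1, (1 − p₀)/p₁} = 0.89837 / 0.56788 ≈ 1.5820 → capped at 1

0.821 ≤ PN ≤ 1.000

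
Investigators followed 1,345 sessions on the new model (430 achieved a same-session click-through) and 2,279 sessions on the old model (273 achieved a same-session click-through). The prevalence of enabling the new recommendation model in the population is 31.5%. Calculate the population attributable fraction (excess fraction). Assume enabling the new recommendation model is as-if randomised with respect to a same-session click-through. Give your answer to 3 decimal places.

PAF ≈ 0.345

p₁ = P(outcome | exposed) = 430/1345 = 0.3197
p₀ = P(outcome | unexposed) = 273/2279 = 0.11979
Overall risk P(Y=1) = π·p₁ + (1−π)·p₀ = 0.315×0.3197 + 0.685×0.11979 = 0.18276.
Under exogeneity, PAF = [P(Y=1) − p₀] / P(Y=1).
PAF = (0.18276 − 0.11979) / 0.18276 ≈ 0.3446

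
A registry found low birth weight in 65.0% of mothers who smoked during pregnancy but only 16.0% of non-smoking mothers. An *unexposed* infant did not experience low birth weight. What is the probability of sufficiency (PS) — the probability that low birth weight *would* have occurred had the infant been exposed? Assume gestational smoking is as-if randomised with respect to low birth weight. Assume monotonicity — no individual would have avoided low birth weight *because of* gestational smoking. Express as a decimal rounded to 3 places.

p₁ = 0.65, p₀ = 0.16.
Under exogeneity and monotonicity, PS = (p₁ − p₀) / (1 − p₀).
PS = (0.65 − 0.16) / (1 − 0.16) = 0.49 / 0.84 ≈ 0.5833

PS ≈ 0.583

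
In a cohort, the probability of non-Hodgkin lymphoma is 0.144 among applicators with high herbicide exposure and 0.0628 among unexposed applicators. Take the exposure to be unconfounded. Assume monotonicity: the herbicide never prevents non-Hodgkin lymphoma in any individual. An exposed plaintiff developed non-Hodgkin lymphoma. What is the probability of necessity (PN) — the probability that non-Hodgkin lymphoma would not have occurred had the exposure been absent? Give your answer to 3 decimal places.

Let p₁ = 0.144, p₀ = 0.0628.
Under exogeneity and monotonicity, PN = (p₁ − p₀) / p₁.
PN = (0.144 − 0.0628) / 0.144 = 0.0812 / 0.144 ≈ 0.5639

PN ≈ 0.564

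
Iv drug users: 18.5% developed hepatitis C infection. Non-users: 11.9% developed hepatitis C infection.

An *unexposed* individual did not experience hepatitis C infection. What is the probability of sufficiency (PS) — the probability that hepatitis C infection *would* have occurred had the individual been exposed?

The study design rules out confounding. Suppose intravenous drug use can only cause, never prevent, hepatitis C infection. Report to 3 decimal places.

p₁ = 0.185, p₀ = 0.119.
Under exogeneity and monotonicity, PS = (p₁ − p₀) / (1 − p₀).
PS = (0.185 − 0.119) / (1 − 0.119) = 0.066 / 0.881 ≈ 0.0749

PS ≈ 0.075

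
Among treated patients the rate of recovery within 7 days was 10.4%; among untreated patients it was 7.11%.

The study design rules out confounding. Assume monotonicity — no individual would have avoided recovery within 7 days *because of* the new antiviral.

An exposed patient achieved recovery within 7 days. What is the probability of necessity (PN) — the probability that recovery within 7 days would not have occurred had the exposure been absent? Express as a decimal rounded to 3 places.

PN ≈ 0.316

p₁ = 0.104, p₀ = 0.0711.
Under exogeneity and monotonicity, PN = (p₁ − p₀) / p₁.
PN = (0.104 − 0.0711) / 0.104 = 0.0329 / 0.104 ≈ 0.3163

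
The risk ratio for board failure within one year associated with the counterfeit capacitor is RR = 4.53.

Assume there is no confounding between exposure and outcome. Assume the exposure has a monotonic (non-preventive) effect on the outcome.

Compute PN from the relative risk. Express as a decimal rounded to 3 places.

Under exogeneity and monotonicity, PN = (RR − 1) / RR = 1 − 1/RR.
PN = (4.53 − 1) / 4.53 = 3.53 / 4.53 ≈ 0.7792

PN ≈ 0.779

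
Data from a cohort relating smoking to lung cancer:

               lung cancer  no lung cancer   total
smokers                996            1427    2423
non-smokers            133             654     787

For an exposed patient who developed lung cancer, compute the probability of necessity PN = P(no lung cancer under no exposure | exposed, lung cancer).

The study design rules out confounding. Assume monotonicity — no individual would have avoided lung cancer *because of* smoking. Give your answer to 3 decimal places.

p₁ = P(outcome | exposed) = 996/2423 = 0.41106
p₀ = P(outcome | unexposed) = 133/787 = 0.169
Under exogeneity and monotonicity, PN = (p₁ − p₀)/p₁.
PN = (0.41106 − 0.169) / 0.41106 ≈ 0.5889

PN ≈ 0.589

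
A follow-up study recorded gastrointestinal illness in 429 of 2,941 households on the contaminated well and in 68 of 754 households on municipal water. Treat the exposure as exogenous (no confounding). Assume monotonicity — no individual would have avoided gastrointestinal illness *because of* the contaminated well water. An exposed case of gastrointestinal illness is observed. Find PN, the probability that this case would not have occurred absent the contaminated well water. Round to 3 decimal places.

PN ≈ 0.382

p₁ = P(outcome | exposed) = 429/2941 = 0.14587
p₀ = P(outcome | unexposed) = 68/754 = 0.090186
Under exogeneity and monotonicity, PN = (p₁ − p₀) / p₁.
PN = (0.14587 − 0.090186) / 0.14587 = 0.055683 / 0.14587 ≈ 0.3817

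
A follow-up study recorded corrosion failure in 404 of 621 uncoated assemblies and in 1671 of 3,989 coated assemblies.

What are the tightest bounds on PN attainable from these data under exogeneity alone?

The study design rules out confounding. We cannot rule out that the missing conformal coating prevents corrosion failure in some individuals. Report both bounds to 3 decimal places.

0.356 ≤ PN ≤ 0.893

p₁ = P(outcome | exposed) = 404/621 = 0.65056
p₀ = P(outcome | unexposed) = 1671/3989 = 0.4189
Under exogeneity alone the bounds on PN are max{0,(p₁−p₀)/p₁} ≤ PN ≤ min{1,(1−p₀)/p₁}.
  lower = (p₁ − p₀)/p₁ = 0.23166 / 0.65056 ≈ 0.3561
  upper = min{1, (1 − p₀)/p₁} = 0.5811 / 0.65056 ≈ 0.8932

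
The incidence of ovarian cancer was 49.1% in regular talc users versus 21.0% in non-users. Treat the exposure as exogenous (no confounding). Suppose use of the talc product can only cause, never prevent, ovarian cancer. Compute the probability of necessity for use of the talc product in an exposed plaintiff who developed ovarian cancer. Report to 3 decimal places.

PN ≈ 0.572

p₁ = 0.491, p₀ = 0.21.
Under exogeneity and monotonicity, PN = (p₁ − p₀) / p₁.
PN = (0.491 − 0.21) / 0.491 = 0.281 / 0.491 ≈ 0.5723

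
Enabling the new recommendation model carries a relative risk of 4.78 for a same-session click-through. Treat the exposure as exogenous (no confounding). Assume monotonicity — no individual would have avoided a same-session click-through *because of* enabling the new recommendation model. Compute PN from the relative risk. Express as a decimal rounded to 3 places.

PN ≈ 0.791

Under exogeneity and monotonicity, PN = (RR − 1) / RR = 1 − 1/RR.
PN = (4.78 − 1) / 4.78 = 3.78 / 4.78 ≈ 0.7908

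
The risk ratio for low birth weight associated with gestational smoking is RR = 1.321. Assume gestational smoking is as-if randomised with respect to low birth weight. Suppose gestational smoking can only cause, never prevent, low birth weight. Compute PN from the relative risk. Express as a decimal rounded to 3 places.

Under exogeneity and monotonicity, PN = (RR − 1) / RR = 1 − 1/RR.
PN = (1.321 − 1) / 1.321 = 0.321 / 1.321 ≈ 0.2430

PN ≈ 0.243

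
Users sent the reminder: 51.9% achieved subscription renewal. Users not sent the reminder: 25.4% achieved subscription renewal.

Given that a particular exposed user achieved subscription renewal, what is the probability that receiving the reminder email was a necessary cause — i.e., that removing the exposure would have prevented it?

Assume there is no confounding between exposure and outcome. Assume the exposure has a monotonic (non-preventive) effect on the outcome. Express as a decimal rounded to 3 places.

p₁ = 0.519, p₀ = 0.254.
Under exogeneity and monotonicity, PN = (p₁ − p₀) / p₁.
PN = (0.519 − 0.254) / 0.519 = 0.265 / 0.519 ≈ 0.5106

PN ≈ 0.511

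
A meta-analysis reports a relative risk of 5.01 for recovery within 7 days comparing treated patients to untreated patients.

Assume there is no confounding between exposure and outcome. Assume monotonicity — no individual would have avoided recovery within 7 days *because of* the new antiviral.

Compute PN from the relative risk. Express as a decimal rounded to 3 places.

PN ≈ 0.800

Under exogeneity and monotonicity, PN = (RR − 1) / RR = 1 − 1/RR.
PN = (5.01 − 1) / 5.01 = 4.01 / 5.01 ≈ 0.8004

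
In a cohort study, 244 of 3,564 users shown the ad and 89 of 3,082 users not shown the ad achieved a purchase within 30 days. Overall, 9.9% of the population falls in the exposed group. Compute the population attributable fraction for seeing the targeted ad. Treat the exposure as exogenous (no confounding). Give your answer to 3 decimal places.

p₁ = P(outcome | exposed) = 244/3564 = 0.068462
p₀ = P(outcome | unexposed) = 89/3082 = 0.028877
Overall risk P(Y=1) = π·p₁ + (1−π)·p₀ = 0.099×0.068462 + 0.901×0.028877 = 0.032796.
Under exogeneity, PAF = [P(Y=1) − p₀] / P(Y=1).
PAF = (0.032796 − 0.028877) / 0.032796 ≈ 0.1195

PAF ≈ 0.119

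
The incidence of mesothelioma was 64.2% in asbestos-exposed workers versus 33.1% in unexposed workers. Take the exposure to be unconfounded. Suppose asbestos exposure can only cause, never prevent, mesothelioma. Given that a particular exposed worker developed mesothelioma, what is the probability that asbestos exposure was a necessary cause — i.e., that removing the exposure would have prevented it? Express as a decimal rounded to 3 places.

PN ≈ 0.484

p₁ = 0.642, p₀ = 0.331.
Under exogeneity and monotonicity, PN = (p₁ − p₀) / p₁.
PN = (0.642 − 0.331) / 0.642 = 0.311 / 0.642 ≈ 0.4844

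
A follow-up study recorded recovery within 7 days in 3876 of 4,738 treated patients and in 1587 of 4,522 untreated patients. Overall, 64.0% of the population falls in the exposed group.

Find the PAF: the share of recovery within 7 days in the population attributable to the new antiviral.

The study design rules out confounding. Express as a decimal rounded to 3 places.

PAF ≈ 0.460

p₁ = P(outcome | exposed) = 3876/4738 = 0.81807
p₀ = P(outcome | unexposed) = 1587/4522 = 0.35095
Overall risk P(Y=1) = π·p₁ + (1−π)·p₀ = 0.64×0.81807 + 0.36×0.35095 = 0.64991.
Under exogeneity, PAF = [P(Y=1) − p₀] / P(Y=1).
PAF = (0.64991 − 0.35095) / 0.64991 ≈ 0.4600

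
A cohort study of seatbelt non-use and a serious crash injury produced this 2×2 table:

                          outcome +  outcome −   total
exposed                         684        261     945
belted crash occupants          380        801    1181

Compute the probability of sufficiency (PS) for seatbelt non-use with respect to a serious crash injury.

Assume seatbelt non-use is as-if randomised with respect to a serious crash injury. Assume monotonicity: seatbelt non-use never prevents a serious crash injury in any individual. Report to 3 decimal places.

PS ≈ 0.593

p₁ = P(outcome | exposed) = 684/945 = 0.72381
p₀ = P(outcome | unexposed) = 380/1181 = 0.32176
Under exogeneity and monotonicity, PS = (p₁ − p₀)/(1 − p₀).
PS = (0.72381 − 0.32176) / 0.67824 ≈ 0.5928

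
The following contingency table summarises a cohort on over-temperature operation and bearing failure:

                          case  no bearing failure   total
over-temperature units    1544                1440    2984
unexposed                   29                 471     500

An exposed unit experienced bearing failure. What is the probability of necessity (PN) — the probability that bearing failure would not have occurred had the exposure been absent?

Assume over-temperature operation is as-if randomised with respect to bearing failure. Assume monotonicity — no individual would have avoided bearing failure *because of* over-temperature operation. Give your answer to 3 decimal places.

PN ≈ 0.888

p₁ = P(outcome | exposed) = 1544/2984 = 0.51743
p₀ = P(outcome | unexposed) = 29/500 = 0.058
Under exogeneity and monotonicity, PN = (p₁ − p₀) / p₁.
PN = (0.51743 − 0.058) / 0.51743 = 0.45943 / 0.51743 ≈ 0.8879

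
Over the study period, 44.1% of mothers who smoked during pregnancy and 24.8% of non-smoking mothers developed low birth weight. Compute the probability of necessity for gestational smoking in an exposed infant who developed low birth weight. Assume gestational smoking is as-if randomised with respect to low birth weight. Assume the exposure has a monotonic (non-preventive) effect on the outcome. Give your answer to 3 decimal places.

PN ≈ 0.438

p₁ = 0.441, p₀ = 0.248.
Under exogeneity and monotonicity, PN = (p₁ − p₀) / p₁.
PN = (0.441 − 0.248) / 0.441 = 0.193 / 0.441 ≈ 0.4376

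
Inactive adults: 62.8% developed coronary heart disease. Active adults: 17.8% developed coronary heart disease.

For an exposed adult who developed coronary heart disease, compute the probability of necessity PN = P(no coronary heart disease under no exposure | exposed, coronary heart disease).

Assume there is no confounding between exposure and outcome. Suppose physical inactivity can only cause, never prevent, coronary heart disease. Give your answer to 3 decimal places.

PN ≈ 0.717

p₁ = 0.628, p₀ = 0.178.
Under exogeneity and monotonicity, PN = (p₁ − p₀) / p₁.
PN = (0.628 − 0.178) / 0.628 = 0.45 / 0.628 ≈ 0.7166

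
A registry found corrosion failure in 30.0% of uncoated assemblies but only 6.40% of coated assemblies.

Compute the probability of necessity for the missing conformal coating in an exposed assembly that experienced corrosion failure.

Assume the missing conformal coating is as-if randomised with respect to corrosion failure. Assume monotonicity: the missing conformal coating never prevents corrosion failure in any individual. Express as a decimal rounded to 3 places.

PN ≈ 0.787

p₁ = 0.3, p₀ = 0.064.
Under exogeneity and monotonicity, PN = (p₁ − p₀) / p₁.
PN = (0.3 − 0.064) / 0.3 = 0.236 / 0.3 ≈ 0.7867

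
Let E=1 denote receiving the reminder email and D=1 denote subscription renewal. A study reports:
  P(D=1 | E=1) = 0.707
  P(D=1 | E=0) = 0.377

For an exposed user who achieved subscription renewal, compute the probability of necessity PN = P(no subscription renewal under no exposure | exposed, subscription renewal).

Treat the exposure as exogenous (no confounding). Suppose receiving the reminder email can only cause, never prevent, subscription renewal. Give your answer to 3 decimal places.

Let p₁ = 0.707, p₀ = 0.377.
Under exogeneity and monotonicity, PN = (p₁ − p₀) / p₁.
PN = (0.707 − 0.377) / 0.707 = 0.33 / 0.707 ≈ 0.4668

PN ≈ 0.467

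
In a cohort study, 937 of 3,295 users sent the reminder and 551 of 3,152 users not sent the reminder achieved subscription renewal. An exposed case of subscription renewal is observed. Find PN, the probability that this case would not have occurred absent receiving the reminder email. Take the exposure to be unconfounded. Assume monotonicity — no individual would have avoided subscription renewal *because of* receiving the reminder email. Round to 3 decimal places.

PN ≈ 0.385

p₁ = P(outcome | exposed) = 937/3295 = 0.28437
p₀ = P(outcome | unexposed) = 551/3152 = 0.17481
Under exogeneity and monotonicity, PN = (p₁ − p₀) / p₁.
PN = (0.28437 − 0.17481) / 0.28437 = 0.10956 / 0.28437 ≈ 0.3853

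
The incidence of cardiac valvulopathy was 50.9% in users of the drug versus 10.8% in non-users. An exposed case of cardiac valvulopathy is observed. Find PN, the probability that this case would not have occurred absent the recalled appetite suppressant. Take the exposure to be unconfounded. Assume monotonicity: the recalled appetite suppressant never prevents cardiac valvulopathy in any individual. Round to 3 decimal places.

PN ≈ 0.788

p₁ = 0.509, p₀ = 0.108.
Under exogeneity and monotonicity, PN = (p₁ − p₀) / p₁.
PN = (0.509 − 0.108) / 0.509 = 0.401 / 0.509 ≈ 0.7878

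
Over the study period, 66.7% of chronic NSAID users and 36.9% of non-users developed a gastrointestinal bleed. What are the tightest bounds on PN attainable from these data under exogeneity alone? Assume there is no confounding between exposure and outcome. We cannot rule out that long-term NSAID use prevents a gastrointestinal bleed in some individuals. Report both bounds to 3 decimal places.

p₁ = 0.667, p₀ = 0.369.
Under exogeneity alone the bounds on PN are max{0,(p₁−p₀)/p₁} ≤ PN ≤ min{1,(1−p₀)/p₁}.
  lower = (p₁ − p₀)/p₁ = 0.298 / 0.667 ≈ 0.4468
  upper = min{1, (1 − p₀)/p₁} = 0.631 / 0.667 ≈ 0.9460

0.447 ≤ PN ≤ 0.946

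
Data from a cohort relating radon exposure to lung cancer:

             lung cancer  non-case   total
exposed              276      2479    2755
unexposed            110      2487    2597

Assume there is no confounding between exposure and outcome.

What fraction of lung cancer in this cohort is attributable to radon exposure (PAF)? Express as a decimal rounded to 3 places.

p₁ = P(outcome | exposed) = 276/2755 = 0.10018
p₀ = P(outcome | unexposed) = 110/2597 = 0.042357
Exposure prevalence π = 2755/5352 = 0.51476; overall risk P(Y=1) = 0.072123.
Under exogeneity, PAF = [P(Y=1) − p₀]/P(Y=1).
PAF = (0.072123 − 0.042357) / 0.072123 ≈ 0.4127

PAF ≈ 0.413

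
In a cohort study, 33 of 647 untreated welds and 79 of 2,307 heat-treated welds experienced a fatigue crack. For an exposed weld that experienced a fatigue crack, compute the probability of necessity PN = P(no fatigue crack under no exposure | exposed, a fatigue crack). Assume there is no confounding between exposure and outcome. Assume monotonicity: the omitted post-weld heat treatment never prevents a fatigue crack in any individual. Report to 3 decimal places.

PN ≈ 0.329

p₁ = P(outcome | exposed) = 33/647 = 0.051005
p₀ = P(outcome | unexposed) = 79/2307 = 0.034244
Under exogeneity and monotonicity, PN = (p₁ − p₀) / p₁.
PN = (0.051005 − 0.034244) / 0.051005 = 0.016761 / 0.051005 ≈ 0.3286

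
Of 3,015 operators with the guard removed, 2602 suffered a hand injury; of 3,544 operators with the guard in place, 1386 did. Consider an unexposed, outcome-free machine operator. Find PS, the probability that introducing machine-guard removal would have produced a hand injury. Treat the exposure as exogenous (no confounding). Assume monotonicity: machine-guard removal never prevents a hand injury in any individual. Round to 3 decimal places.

p₁ = P(outcome | exposed) = 2602/3015 = 0.86302
p₀ = P(outcome | unexposed) = 1386/3544 = 0.39108
Under exogeneity and monotonicity, PS = (p₁ − p₀) / (1 − p₀).
PS = (0.86302 − 0.39108) / (1 − 0.39108) = 0.47193 / 0.60892 ≈ 0.7750

PS ≈ 0.775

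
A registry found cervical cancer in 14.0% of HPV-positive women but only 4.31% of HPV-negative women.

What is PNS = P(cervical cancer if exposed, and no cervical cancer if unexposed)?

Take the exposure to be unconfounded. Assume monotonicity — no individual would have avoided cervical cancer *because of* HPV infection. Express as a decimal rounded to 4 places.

PNS ≈ 0.0969

p₁ = 0.14, p₀ = 0.0431.
Under exogeneity and monotonicity, PNS = p₁ − p₀.
PNS = 0.14 − 0.0431 = 0.0969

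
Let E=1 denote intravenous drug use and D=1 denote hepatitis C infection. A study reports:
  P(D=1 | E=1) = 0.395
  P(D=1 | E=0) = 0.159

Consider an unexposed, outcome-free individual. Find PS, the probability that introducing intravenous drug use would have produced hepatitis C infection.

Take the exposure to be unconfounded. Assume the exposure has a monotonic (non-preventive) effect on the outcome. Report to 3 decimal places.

Let p₁ = 0.395, p₀ = 0.159.
Under exogeneity and monotonicity, PS = (p₁ − p₀) / (1 − p₀).
PS = (0.395 − 0.159) / (1 − 0.159) = 0.236 / 0.841 ≈ 0.2806

PS ≈ 0.281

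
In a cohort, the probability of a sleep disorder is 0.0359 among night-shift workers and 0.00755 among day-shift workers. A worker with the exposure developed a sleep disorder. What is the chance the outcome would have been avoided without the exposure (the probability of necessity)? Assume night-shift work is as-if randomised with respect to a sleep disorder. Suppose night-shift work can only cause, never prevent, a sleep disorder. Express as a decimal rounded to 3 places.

Let p₁ = 0.0359, p₀ = 0.00755.
Under exogeneity and monotonicity, PN = (p₁ − p₀) / p₁.
PN = (0.0359 − 0.00755) / 0.0359 = 0.02835 / 0.0359 ≈ 0.7897

PN ≈ 0.790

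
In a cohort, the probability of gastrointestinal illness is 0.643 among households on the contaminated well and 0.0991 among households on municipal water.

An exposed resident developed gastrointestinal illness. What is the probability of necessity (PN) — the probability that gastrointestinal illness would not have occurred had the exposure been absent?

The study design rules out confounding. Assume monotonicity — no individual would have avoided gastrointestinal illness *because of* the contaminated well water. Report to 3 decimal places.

PN ≈ 0.846

Let p₁ = 0.643, p₀ = 0.0991.
Under exogeneity and monotonicity, PN = (p₁ − p₀) / p₁.
PN = (0.643 − 0.0991) / 0.643 = 0.5439 / 0.643 ≈ 0.8459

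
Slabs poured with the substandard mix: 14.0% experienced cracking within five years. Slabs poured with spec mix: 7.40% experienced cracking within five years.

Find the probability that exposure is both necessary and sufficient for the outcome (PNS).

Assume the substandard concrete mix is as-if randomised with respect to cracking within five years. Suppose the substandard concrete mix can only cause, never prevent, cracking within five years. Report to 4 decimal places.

PNS ≈ 0.0660

p₁ = 0.14, p₀ = 0.074.
Under exogeneity and monotonicity, PNS = p₁ − p₀.
PNS = 0.14 − 0.074 = 0.066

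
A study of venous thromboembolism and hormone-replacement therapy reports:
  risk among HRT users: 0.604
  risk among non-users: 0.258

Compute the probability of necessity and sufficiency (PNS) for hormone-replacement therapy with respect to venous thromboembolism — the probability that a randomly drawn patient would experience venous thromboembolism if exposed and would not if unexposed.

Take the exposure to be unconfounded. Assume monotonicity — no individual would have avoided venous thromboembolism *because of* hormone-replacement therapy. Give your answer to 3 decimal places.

Let p₁ = 0.604, p₀ = 0.258.
Under exogeneity and monotonicity, PNS = p₁ − p₀.
PNS = 0.604 − 0.258 = 0.346

PNS ≈ 0.346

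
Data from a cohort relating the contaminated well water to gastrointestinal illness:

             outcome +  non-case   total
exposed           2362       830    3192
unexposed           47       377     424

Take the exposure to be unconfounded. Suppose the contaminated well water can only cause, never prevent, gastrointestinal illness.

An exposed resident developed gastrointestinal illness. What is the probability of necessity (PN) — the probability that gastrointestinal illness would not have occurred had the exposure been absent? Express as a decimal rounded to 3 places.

p₁ = P(outcome | exposed) = 2362/3192 = 0.73997
p₀ = P(outcome | unexposed) = 47/424 = 0.11085
Under exogeneity and monotonicity, PN = (p₁ − p₀) / p₁.
PN = (0.73997 − 0.11085) / 0.73997 = 0.62913 / 0.73997 ≈ 0.8502

PN ≈ 0.850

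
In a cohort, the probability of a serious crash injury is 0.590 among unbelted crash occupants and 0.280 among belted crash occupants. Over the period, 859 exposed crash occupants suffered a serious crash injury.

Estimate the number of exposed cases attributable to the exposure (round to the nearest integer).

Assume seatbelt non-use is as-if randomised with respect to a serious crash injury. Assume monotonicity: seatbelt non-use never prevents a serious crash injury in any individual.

about 451 cases

Let p₁ = 0.59, p₀ = 0.28.
PN = (p₁ − p₀)/p₁ = (0.59 − 0.28) / 0.59 ≈ 0.52542.
Attributable cases ≈ PN × (exposed cases) = 0.52542 × 859 ≈ 451.34.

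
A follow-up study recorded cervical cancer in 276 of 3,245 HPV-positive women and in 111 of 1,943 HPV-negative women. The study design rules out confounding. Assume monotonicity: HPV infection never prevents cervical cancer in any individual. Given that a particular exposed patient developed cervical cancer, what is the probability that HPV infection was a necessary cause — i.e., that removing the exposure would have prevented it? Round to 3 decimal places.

PN ≈ 0.328

p₁ = P(outcome | exposed) = 276/3245 = 0.085054
p₀ = P(outcome | unexposed) = 111/1943 = 0.057128
Under exogeneity and monotonicity, PN = (p₁ − p₀) / p₁.
PN = (0.085054 − 0.057128) / 0.085054 = 0.027926 / 0.085054 ≈ 0.3283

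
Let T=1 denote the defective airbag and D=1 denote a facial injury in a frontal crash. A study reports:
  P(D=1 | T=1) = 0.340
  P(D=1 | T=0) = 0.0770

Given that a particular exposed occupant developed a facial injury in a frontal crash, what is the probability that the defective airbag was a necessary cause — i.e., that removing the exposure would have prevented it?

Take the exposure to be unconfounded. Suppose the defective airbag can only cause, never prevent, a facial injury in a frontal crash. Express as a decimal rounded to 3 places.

PN ≈ 0.774

Let p₁ = 0.34, p₀ = 0.077.
Under exogeneity and monotonicity, PN = (p₁ − p₀) / p₁.
PN = (0.34 − 0.077) / 0.34 = 0.263 / 0.34 ≈ 0.7735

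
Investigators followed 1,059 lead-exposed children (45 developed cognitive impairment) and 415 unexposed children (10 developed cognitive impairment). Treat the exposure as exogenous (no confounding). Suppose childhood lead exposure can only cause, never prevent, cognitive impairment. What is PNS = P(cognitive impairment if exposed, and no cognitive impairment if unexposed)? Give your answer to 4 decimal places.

p₁ = P(outcome | exposed) = 45/1059 = 0.042493
p₀ = P(outcome | unexposed) = 10/415 = 0.024096
Under exogeneity and monotonicity, PNS = p₁ − p₀.
PNS = 0.042493 − 0.024096 = 0.018397

PNS ≈ 0.0184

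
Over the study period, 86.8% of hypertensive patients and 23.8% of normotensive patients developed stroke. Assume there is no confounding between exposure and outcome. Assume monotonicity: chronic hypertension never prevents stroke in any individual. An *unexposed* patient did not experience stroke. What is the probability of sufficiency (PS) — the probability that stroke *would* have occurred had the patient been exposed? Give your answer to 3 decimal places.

p₁ = 0.868, p₀ = 0.238.
Under exogeneity and monotonicity, PS = (p₁ − p₀) / (1 − p₀).
PS = (0.868 − 0.238) / (1 − 0.238) = 0.63 / 0.762 ≈ 0.8268

PS ≈ 0.827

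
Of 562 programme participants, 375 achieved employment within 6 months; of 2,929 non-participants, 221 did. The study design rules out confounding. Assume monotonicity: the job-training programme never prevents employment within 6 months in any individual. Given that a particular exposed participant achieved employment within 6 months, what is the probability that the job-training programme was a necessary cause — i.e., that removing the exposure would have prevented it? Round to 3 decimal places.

PN ≈ 0.887

p₁ = P(outcome | exposed) = 375/562 = 0.66726
p₀ = P(outcome | unexposed) = 221/2929 = 0.075452
Under exogeneity and monotonicity, PN = (p₁ − p₀) / p₁.
PN = (0.66726 − 0.075452) / 0.66726 = 0.59181 / 0.66726 ≈ 0.8869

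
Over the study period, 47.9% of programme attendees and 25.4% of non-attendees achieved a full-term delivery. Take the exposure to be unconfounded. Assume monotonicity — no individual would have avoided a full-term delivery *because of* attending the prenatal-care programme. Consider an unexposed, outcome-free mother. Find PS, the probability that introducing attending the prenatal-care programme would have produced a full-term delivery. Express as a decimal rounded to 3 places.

PS ≈ 0.302

p₁ = 0.479, p₀ = 0.254.
Under exogeneity and monotonicity, PS = (p₁ − p₀) / (1 − p₀).
PS = (0.479 − 0.254) / (1 − 0.254) = 0.225 / 0.746 ≈ 0.3016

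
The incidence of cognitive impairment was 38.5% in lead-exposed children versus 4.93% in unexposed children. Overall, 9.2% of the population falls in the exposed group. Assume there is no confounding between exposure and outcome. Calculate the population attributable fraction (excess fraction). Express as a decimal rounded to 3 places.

p₁ = 0.385, p₀ = 0.0493.
Overall risk P(Y=1) = π·p₁ + (1−π)·p₀ = 0.092×0.385 + 0.908×0.0493 = 0.080184.
Under exogeneity, PAF = [P(Y=1) − p₀] / P(Y=1).
PAF = (0.080184 − 0.0493) / 0.080184 ≈ 0.3852

PAF ≈ 0.385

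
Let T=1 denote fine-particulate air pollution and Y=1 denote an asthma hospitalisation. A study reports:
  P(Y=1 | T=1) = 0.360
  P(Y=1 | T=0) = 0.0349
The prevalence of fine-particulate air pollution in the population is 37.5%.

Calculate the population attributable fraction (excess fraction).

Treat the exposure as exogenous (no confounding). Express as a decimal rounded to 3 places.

Let p₁ = 0.36, p₀ = 0.0349.
Overall risk P(Y=1) = π·p₁ + (1−π)·p₀ = 0.375×0.36 + 0.625×0.0349 = 0.15681.
Under exogeneity, PAF = [P(Y=1) − p₀] / P(Y=1).
PAF = (0.15681 − 0.0349) / 0.15681 ≈ 0.7774

PAF ≈ 0.777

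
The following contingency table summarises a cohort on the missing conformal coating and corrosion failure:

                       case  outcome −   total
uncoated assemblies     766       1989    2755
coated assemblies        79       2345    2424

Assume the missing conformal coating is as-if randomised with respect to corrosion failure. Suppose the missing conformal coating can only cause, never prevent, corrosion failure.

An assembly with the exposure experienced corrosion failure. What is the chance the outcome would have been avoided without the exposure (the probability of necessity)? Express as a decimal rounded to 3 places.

PN ≈ 0.883

p₁ = P(outcome | exposed) = 766/2755 = 0.27804
p₀ = P(outcome | unexposed) = 79/2424 = 0.032591
Under exogeneity and monotonicity, PN = (p₁ − p₀)/p₁.
PN = (0.27804 − 0.032591) / 0.27804 ≈ 0.8828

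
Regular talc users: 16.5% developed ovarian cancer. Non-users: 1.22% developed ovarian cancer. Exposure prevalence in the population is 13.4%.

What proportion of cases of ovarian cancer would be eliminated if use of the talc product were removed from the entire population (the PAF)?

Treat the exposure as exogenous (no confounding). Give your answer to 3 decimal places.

PAF ≈ 0.627

p₁ = 0.165, p₀ = 0.0122.
Overall risk P(Y=1) = π·p₁ + (1−π)·p₀ = 0.134×0.165 + 0.866×0.0122 = 0.032675.
Under exogeneity, PAF = [P(Y=1) − p₀] / P(Y=1).
PAF = (0.032675 − 0.0122) / 0.032675 ≈ 0.6266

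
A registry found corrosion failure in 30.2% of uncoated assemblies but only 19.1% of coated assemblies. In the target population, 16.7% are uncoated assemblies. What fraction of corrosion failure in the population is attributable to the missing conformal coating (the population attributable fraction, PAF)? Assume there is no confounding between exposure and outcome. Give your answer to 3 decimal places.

PAF ≈ 0.088

p₁ = 0.302, p₀ = 0.191.
Overall risk P(Y=1) = π·p₁ + (1−π)·p₀ = 0.167×0.302 + 0.833×0.191 = 0.20954.
Under exogeneity, PAF = [P(Y=1) − p₀] / P(Y=1).
PAF = (0.20954 − 0.191) / 0.20954 ≈ 0.0885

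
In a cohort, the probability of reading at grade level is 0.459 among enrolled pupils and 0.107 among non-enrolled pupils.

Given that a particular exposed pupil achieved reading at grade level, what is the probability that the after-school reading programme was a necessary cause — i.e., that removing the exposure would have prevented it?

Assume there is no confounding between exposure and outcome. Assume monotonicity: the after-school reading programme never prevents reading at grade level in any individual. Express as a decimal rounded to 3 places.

Let p₁ = 0.459, p₀ = 0.107.
Under exogeneity and monotonicity, PN = (p₁ − p₀) / p₁.
PN = (0.459 − 0.107) / 0.459 = 0.352 / 0.459 ≈ 0.7669

PN ≈ 0.767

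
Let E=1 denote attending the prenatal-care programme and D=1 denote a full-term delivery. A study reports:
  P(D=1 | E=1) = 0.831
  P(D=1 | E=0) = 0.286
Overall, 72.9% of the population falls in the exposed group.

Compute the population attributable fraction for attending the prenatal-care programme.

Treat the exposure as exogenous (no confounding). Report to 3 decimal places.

Let p₁ = 0.831, p₀ = 0.286.
Overall risk P(Y=1) = π·p₁ + (1−π)·p₀ = 0.729×0.831 + 0.271×0.286 = 0.68331.
Under exogeneity, PAF = [P(Y=1) − p₀] / P(Y=1).
PAF = (0.68331 − 0.286) / 0.68331 ≈ 0.5814

PAF ≈ 0.581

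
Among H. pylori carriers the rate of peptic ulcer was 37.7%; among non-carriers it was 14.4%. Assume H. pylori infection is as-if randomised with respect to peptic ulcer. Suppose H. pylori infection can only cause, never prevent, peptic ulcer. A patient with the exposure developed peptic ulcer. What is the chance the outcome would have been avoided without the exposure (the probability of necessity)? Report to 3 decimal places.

p₁ = 0.377, p₀ = 0.144.
Under exogeneity and monotonicity, PN = (p₁ − p₀) / p₁.
PN = (0.377 − 0.144) / 0.377 = 0.233 / 0.377 ≈ 0.6180

PN ≈ 0.618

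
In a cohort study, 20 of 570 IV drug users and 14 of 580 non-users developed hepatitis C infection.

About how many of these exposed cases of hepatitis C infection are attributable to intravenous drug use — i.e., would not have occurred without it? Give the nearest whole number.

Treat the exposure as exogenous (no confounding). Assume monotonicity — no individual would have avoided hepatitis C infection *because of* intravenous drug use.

p₁ = P(outcome | exposed) = 20/570 = 0.035088
p₀ = P(outcome | unexposed) = 14/580 = 0.024138
PN = (p₁ − p₀)/p₁ = (0.035088 − 0.024138) / 0.035088 ≈ 0.31207.
Attributable cases ≈ PN × (exposed cases) = 0.31207 × 20 ≈ 6.24.

about 6 cases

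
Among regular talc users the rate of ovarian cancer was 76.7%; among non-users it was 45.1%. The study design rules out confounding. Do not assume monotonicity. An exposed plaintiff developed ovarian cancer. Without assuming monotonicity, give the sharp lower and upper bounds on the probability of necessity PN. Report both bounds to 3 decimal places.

0.412 ≤ PN ≤ 0.716

p₁ = 0.767, p₀ = 0.451.
Under exogeneity alone the bounds on PN are max{0,(p₁−p₀)/p₁} ≤ PN ≤ min{1,(1−p₀)/p₁}.
  lower = (p₁ − p₀)/p₁ = 0.316 / 0.767 ≈ 0.4120
  upper = min{1, (1 − p₀)/p₁} = 0.549 / 0.767 ≈ 0.7158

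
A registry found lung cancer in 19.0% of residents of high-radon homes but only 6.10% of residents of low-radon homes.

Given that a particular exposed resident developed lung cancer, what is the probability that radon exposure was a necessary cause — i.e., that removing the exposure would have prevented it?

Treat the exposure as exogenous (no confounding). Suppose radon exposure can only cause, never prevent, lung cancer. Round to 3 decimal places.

p₁ = 0.19, p₀ = 0.061.
Under exogeneity and monotonicity, PN = (p₁ − p₀) / p₁.
PN = (0.19 − 0.061) / 0.19 = 0.129 / 0.19 ≈ 0.6789

PN ≈ 0.679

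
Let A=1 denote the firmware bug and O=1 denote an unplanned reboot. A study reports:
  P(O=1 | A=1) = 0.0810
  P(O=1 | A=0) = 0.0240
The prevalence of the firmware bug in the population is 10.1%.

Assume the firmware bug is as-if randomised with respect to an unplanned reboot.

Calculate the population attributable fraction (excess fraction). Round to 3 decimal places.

PAF ≈ 0.193

Let p₁ = 0.081, p₀ = 0.024.
Overall risk P(Y=1) = π·p₁ + (1−π)·p₀ = 0.101×0.081 + 0.899×0.024 = 0.029757.
Under exogeneity, PAF = [P(Y=1) − p₀] / P(Y=1).
PAF = (0.029757 − 0.024) / 0.029757 ≈ 0.1935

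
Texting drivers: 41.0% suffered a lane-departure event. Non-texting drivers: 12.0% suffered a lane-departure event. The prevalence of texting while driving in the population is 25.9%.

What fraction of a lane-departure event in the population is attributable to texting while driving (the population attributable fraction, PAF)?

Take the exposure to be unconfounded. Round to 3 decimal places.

p₁ = 0.41, p₀ = 0.12.
Overall risk P(Y=1) = π·p₁ + (1−π)·p₀ = 0.259×0.41 + 0.741×0.12 = 0.19511.
Under exogeneity, PAF = [P(Y=1) − p₀] / P(Y=1).
PAF = (0.19511 − 0.12) / 0.19511 ≈ 0.3850

PAF ≈ 0.385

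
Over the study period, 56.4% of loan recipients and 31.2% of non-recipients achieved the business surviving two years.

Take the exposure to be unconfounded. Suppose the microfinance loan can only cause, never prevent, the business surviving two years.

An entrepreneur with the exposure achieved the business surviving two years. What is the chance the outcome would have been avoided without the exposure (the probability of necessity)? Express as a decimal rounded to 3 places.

p₁ = 0.564, p₀ = 0.312.
Under exogeneity and monotonicity, PN = (p₁ − p₀) / p₁.
PN = (0.564 − 0.312) / 0.564 = 0.252 / 0.564 ≈ 0.4468

PN ≈ 0.447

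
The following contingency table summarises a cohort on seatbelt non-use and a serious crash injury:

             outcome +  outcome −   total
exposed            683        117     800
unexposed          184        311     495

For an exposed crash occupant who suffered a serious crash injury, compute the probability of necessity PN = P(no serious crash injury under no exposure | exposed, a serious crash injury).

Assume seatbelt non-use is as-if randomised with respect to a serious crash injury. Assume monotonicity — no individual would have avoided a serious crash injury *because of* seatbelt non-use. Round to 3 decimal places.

PN ≈ 0.565

p₁ = P(outcome | exposed) = 683/800 = 0.85375
p₀ = P(outcome | unexposed) = 184/495 = 0.37172
Under exogeneity and monotonicity, PN = (p₁ − p₀)/p₁.
PN = (0.85375 − 0.37172) / 0.85375 ≈ 0.5646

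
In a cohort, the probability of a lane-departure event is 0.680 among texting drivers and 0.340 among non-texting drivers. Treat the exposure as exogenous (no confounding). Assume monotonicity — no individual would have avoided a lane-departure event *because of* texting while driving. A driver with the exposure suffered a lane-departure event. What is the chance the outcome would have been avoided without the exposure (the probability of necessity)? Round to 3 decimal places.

Let p₁ = 0.68, p₀ = 0.34.
Under exogeneity and monotonicity, PN = (p₁ − p₀) / p₁.
PN = (0.68 − 0.34) / 0.68 = 0.34 / 0.68 ≈ 0.5000

PN ≈ 0.500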